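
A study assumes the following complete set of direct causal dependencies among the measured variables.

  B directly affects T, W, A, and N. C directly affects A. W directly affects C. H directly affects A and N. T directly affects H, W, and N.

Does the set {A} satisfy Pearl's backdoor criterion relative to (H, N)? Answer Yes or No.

No

Backdoor paths from H to N (paths whose first edge points into H):
  P1: H <- T <- B -> N
  P2: H <- T -> W <- B -> N
  P3: H <- T -> W -> C -> A <- B -> N
  P4: H <- T -> N
Condition 1 (no descendant of H in the set): FAILS — A is a descendant of H.
Condition 2 (every backdoor path blocked by {A}):
  P1: open — no interior node is in the conditioning set.
  P2: open — collider(s) W are conditioned on (or have a conditioned descendant) and no non-collider on the path is in the set.
  P3: open — collider(s) A are conditioned on (or have a conditioned descendant) and no non-collider on the path is in the set.
  P4: open — no interior node is in the conditioning set.
{A} does not satisfy the backdoor criterion.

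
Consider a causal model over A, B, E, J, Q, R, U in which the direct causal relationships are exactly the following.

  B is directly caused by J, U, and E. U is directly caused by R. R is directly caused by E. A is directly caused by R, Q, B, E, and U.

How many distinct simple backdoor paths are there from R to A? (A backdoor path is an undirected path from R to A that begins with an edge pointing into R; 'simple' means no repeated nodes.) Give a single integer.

3

A backdoor path from R to A is any simple undirected path whose first edge points into R (i.e. leaves R via a parent).
Parents of R: {E}.
Enumerating:
  P1: R <- E -> B <- U -> A
  P2: R <- E -> B -> A
  P3: R <- E -> A
That exhausts the simple backdoor paths. Count: 3.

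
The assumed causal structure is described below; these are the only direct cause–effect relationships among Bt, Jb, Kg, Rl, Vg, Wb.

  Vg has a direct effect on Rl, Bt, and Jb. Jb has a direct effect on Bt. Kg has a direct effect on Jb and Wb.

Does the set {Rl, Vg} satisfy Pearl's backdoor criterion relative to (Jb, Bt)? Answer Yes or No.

Backdoor paths from Jb to Bt (paths whose first edge points into Jb):
  P1: Jb <- Vg -> Bt
Condition 1 (no descendant of Jb in the set): holds — descendants of Jb are {Bt}; none are in {Rl, Vg}.
Condition 2 (every backdoor path blocked by {Rl, Vg}):
  P1: blocked at fork node Vg ∈ conditioning set.
{Rl, Vg} satisfies the backdoor criterion.

Yes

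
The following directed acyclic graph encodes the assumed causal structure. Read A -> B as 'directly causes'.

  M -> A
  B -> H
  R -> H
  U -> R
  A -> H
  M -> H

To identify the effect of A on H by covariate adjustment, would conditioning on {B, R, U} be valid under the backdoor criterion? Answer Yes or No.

No

Backdoor paths from A to H (paths whose first edge points into A):
  P1: A <- M -> H
Condition 1 (no descendant of A in the set): holds — descendants of A are {H}; none are in {B, R, U}.
Condition 2 (every backdoor path blocked by {B, R, U}):
  P1: open — no interior node is in the conditioning set.
{B, R, U} does not satisfy the backdoor criterion.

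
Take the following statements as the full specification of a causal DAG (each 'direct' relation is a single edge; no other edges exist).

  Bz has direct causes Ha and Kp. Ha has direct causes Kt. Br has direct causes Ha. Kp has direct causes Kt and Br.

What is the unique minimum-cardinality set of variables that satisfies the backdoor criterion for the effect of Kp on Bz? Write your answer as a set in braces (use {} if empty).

{Ha}

Variables eligible for adjustment (non-descendants of Kp, excluding Kp and Bz): {Br, Ha, Kt}.
Backdoor paths from Kp to Bz:
  P1: Kp <- Kt -> Ha -> Bz
  P2: Kp <- Br <- Ha -> Bz
The empty set is not sufficient: P1 (Kp <- Kt -> Ha -> Bz) has no collider blocking it and no conditioned non-collider, so it is open.
Try {Ha}:
  P1: blocked at chain node Ha ∈ conditioning set.
  P2: blocked at fork node Ha ∈ conditioning set.
{Ha} contains no descendant of Kp and blocks every backdoor path.
No other singleton works — e.g. {Kt} leaves P2 open — so {Ha} is the unique smallest valid adjustment set.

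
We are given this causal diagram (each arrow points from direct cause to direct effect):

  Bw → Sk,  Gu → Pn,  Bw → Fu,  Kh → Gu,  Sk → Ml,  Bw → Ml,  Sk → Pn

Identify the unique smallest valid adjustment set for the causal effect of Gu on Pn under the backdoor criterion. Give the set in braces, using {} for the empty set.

Variables eligible for adjustment (non-descendants of Gu, excluding Gu and Pn): {Bw, Fu, Kh, Ml, Sk}.
Backdoor paths from Gu to Pn:
  (none)
With no backdoor paths the empty set already satisfies the criterion, and it is trivially minimal.

{}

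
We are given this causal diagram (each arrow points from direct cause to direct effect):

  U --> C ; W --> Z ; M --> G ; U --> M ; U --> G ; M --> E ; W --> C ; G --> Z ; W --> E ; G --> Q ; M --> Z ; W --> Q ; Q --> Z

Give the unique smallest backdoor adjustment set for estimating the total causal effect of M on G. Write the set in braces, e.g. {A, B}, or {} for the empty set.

Variables eligible for adjustment (non-descendants of M, excluding M and G): {C, U, W}.
Backdoor paths from M to G:
  P1: M <- U -> G
  P2: M <- U -> C <- W -> Q <- G
  P3: M <- U -> C <- W -> Q -> Z <- G
  P4: M <- U -> C <- W -> Z <- G
  P5: M <- U -> C <- W -> Z <- Q <- G
The empty set is not sufficient: P1 (M <- U -> G) has no collider blocking it and no conditioned non-collider, so it is open.
Try {U}:
  P1: blocked at fork node U ∈ conditioning set.
  P2: blocked at fork node U ∈ conditioning set.
  P3: blocked at fork node U ∈ conditioning set.
  P4: blocked at fork node U ∈ conditioning set.
  P5: blocked at fork node U ∈ conditioning set.
{U} contains no descendant of M and blocks every backdoor path.
No other singleton works — e.g. {W} leaves P1 open — so {U} is the unique smallest valid adjustment set.

{U}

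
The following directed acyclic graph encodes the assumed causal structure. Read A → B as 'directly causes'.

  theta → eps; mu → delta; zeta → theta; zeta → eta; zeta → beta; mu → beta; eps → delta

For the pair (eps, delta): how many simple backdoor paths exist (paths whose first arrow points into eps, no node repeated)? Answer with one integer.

1

A backdoor path from eps to delta is any simple undirected path whose first edge points into eps (i.e. leaves eps via a parent).
Parents of eps: {theta}.
Enumerating:
  P1: eps <- theta <- zeta -> beta <- mu -> delta
That exhausts the simple backdoor paths. Count: 1.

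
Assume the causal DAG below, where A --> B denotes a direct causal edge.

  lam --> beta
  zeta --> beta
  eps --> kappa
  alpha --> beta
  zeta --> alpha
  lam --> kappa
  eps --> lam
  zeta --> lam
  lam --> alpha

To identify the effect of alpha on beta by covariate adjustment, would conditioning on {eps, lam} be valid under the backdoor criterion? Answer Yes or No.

No

Backdoor paths from alpha to beta (paths whose first edge points into alpha):
  P1: alpha <- zeta -> lam -> beta
  P2: alpha <- zeta -> beta
  P3: alpha <- lam <- zeta -> beta
  P4: alpha <- lam -> beta
Condition 1 (no descendant of alpha in the set): holds — descendants of alpha are {beta}; none are in {eps, lam}.
Condition 2 (every backdoor path blocked by {eps, lam}):
  P1: blocked at chain node lam ∈ conditioning set.
  P2: open — no interior node is in the conditioning set.
  P3: blocked at chain node lam ∈ conditioning set.
  P4: blocked at fork node lam ∈ conditioning set.
{eps, lam} does not satisfy the backdoor criterion.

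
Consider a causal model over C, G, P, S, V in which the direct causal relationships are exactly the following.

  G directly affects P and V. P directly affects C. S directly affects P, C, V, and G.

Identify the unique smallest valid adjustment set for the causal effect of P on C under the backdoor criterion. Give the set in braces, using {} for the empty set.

{S}

Variables eligible for adjustment (non-descendants of P, excluding P and C): {G, S, V}.
Backdoor paths from P to C:
  P1: P <- S -> C
  P2: P <- G <- S -> C
  P3: P <- G -> V <- S -> C
The empty set is not sufficient: P1 (P <- S -> C) has no collider blocking it and no conditioned non-collider, so it is open.
Try {S}:
  P1: blocked at fork node S ∈ conditioning set.
  P2: blocked at fork node S ∈ conditioning set.
  P3: blocked at collider V (neither it nor any descendant is in the conditioning set).
{S} contains no descendant of P and blocks every backdoor path.
No other singleton works — e.g. {G} leaves P1 open — so {S} is the unique smallest valid adjustment set.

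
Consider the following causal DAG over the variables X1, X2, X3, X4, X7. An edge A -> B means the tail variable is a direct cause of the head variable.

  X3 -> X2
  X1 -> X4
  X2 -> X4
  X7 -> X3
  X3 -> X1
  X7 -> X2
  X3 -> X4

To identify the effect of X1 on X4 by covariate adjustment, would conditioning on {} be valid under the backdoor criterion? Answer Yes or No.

Backdoor paths from X1 to X4 (paths whose first edge points into X1):
  P1: X1 <- X3 <- X7 -> X2 -> X4
  P2: X1 <- X3 -> X2 -> X4
  P3: X1 <- X3 -> X4
Condition 1 (no descendant of X1 in the set): holds — descendants of X1 are {X4}; none are in {}.
Condition 2 (every backdoor path blocked by {}):
  P1: open — no interior node is in the conditioning set.
  P2: open — no interior node is in the conditioning set.
  P3: open — no interior node is in the conditioning set.
{} does not satisfy the backdoor criterion.

No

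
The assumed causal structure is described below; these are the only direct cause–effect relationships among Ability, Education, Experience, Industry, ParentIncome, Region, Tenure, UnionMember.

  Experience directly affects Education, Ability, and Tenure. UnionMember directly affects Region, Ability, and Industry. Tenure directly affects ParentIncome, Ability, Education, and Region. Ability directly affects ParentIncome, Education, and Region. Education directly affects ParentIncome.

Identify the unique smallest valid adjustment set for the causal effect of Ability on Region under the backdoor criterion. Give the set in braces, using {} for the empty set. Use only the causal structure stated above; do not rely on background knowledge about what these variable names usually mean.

{Tenure, UnionMember}

Variables eligible for adjustment (non-descendants of Ability, excluding Ability and Region): {Experience, Industry, Tenure, UnionMember}.
Backdoor paths from Ability to Region:
  P1: Ability <- Experience -> Tenure -> Region
  P2: Ability <- Experience -> Education <- Tenure -> Region
  P3: Ability <- Experience -> Education -> ParentIncome <- Tenure -> Region
  P4: Ability <- Tenure -> Region
  P5: Ability <- UnionMember -> Region
The empty set is not sufficient: P1 (Ability <- Experience -> Tenure -> Region) has no collider blocking it and no conditioned non-collider, so it is open.
Try {Tenure, UnionMember}:
  P1: blocked at chain node Tenure ∈ conditioning set.
  P2: blocked at collider Education (neither it nor any descendant is in the conditioning set).
  P3: blocked at collider ParentIncome (neither it nor any descendant is in the conditioning set).
  P4: blocked at fork node Tenure ∈ conditioning set.
  P5: blocked at fork node UnionMember ∈ conditioning set.
{Tenure, UnionMember} contains no descendant of Ability and blocks every backdoor path.
Every element of {Tenure, UnionMember} is needed (dropping Tenure leaves P1 open; dropping UnionMember leaves P5 open), so no proper subset is valid.
Among all size-2 subsets of the eligible variables, only {Tenure, UnionMember} blocks every backdoor path, so it is the unique smallest valid adjustment set.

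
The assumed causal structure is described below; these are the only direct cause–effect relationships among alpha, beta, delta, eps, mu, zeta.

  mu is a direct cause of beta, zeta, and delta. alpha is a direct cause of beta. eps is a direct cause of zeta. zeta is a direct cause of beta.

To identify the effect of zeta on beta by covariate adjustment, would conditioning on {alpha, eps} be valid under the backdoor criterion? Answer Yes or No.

Backdoor paths from zeta to beta (paths whose first edge points into zeta):
  P1: zeta <- mu -> beta
Condition 1 (no descendant of zeta in the set): holds — descendants of zeta are {beta}; none are in {alpha, eps}.
Condition 2 (every backdoor path blocked by {alpha, eps}):
  P1: open — no interior node is in the conditioning set.
{alpha, eps} does not satisfy the backdoor criterion.

No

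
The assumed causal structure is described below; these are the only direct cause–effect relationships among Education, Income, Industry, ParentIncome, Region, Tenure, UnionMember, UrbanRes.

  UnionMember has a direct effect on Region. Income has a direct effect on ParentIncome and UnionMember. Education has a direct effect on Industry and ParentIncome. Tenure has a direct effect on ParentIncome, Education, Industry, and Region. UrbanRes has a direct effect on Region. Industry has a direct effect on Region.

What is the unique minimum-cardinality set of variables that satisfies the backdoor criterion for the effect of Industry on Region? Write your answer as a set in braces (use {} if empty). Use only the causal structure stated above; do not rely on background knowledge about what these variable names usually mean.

Variables eligible for adjustment (non-descendants of Industry, excluding Industry and Region): {Education, Income, ParentIncome, Tenure, UnionMember, UrbanRes}.
Backdoor paths from Industry to Region:
  P1: Industry <- Tenure -> Education -> ParentIncome <- Income -> UnionMember -> Region
  P2: Industry <- Tenure -> ParentIncome <- Income -> UnionMember -> Region
  P3: Industry <- Tenure -> Region
  P4: Industry <- Education <- Tenure -> ParentIncome <- Income -> UnionMember -> Region
  P5: Industry <- Education <- Tenure -> Region
  P6: Industry <- Education -> ParentIncome <- Income -> UnionMember -> Region
  P7: Industry <- Education -> ParentIncome <- Tenure -> Region
The empty set is not sufficient: P3 (Industry <- Tenure -> Region) has no collider blocking it and no conditioned non-collider, so it is open.
Try {Tenure}:
  P1: blocked at fork node Tenure ∈ conditioning set.
  P2: blocked at fork node Tenure ∈ conditioning set.
  P3: blocked at fork node Tenure ∈ conditioning set.
  P4: blocked at fork node Tenure ∈ conditioning set.
  P5: blocked at fork node Tenure ∈ conditioning set.
  P6: blocked at collider ParentIncome (neither it nor any descendant is in the conditioning set).
  P7: blocked at collider ParentIncome (neither it nor any descendant is in the conditioning set).
{Tenure} contains no descendant of Industry and blocks every backdoor path.
No other singleton works — e.g. {Income} leaves P3 open — so {Tenure} is the unique smallest valid adjustment set.

{Tenure}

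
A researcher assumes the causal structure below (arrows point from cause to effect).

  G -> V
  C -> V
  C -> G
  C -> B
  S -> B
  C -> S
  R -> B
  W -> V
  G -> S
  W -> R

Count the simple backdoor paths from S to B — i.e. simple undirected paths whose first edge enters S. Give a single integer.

A backdoor path from S to B is any simple undirected path whose first edge points into S (i.e. leaves S via a parent).
Parents of S: {C, G}.
Enumerating:
  P1: S <- C -> G -> V <- W -> R -> B
  P2: S <- C -> V <- W -> R -> B
  P3: S <- C -> B
  P4: S <- G <- C -> V <- W -> R -> B
  P5: S <- G <- C -> B
  P6: S <- G -> V <- C -> B
  P7: S <- G -> V <- W -> R -> B
That exhausts the simple backdoor paths. Count: 7.

7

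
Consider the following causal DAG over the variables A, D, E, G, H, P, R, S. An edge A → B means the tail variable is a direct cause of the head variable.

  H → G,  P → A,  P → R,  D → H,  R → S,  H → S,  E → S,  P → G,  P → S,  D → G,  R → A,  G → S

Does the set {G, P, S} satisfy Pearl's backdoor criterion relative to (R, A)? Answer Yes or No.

No

Backdoor paths from R to A (paths whose first edge points into R):
  P1: R <- P -> A
Condition 1 (no descendant of R in the set): FAILS — S is a descendant of R.
Condition 2 (every backdoor path blocked by {G, P, S}):
  P1: blocked at fork node P ∈ conditioning set.
{G, P, S} does not satisfy the backdoor criterion.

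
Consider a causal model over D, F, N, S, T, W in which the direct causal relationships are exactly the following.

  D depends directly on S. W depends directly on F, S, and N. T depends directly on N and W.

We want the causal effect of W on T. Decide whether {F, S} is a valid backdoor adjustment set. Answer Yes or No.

No

Backdoor paths from W to T (paths whose first edge points into W):
  P1: W <- N -> T
Condition 1 (no descendant of W in the set): holds — descendants of W are {T}; none are in {F, S}.
Condition 2 (every backdoor path blocked by {F, S}):
  P1: open — no interior node is in the conditioning set.
{F, S} does not satisfy the backdoor criterion.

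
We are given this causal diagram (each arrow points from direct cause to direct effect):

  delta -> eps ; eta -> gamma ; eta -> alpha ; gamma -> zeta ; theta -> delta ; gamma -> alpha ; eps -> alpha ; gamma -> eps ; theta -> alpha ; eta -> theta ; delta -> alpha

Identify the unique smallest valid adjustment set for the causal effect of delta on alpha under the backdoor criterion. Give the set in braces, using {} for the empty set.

Variables eligible for adjustment (non-descendants of delta, excluding delta and alpha): {eta, gamma, theta, zeta}.
Backdoor paths from delta to alpha:
  P1: delta <- theta <- eta -> gamma -> eps -> alpha
  P2: delta <- theta <- eta -> gamma -> alpha
  P3: delta <- theta <- eta -> alpha
  P4: delta <- theta -> alpha
The empty set is not sufficient: P1 (delta <- theta <- eta -> gamma -> eps -> alpha) has no collider blocking it and no conditioned non-collider, so it is open.
Try {theta}:
  P1: blocked at chain node theta ∈ conditioning set.
  P2: blocked at chain node theta ∈ conditioning set.
  P3: blocked at chain node theta ∈ conditioning set.
  P4: blocked at fork node theta ∈ conditioning set.
{theta} contains no descendant of delta and blocks every backdoor path.
No other singleton works — e.g. {eta} leaves P4 open — so {theta} is the unique smallest valid adjustment set.

{theta}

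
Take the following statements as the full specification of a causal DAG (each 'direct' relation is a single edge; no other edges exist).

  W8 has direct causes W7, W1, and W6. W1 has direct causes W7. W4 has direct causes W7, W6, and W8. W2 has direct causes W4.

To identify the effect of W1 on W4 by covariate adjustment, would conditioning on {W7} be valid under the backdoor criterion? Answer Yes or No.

Yes

Backdoor paths from W1 to W4 (paths whose first edge points into W1):
  P1: W1 <- W7 -> W8 <- W6 -> W4
  P2: W1 <- W7 -> W8 -> W4
  P3: W1 <- W7 -> W4
Condition 1 (no descendant of W1 in the set): holds — descendants of W1 are {W2, W4, W8}; none are in {W7}.
Condition 2 (every backdoor path blocked by {W7}):
  P1: blocked at fork node W7 ∈ conditioning set.
  P2: blocked at fork node W7 ∈ conditioning set.
  P3: blocked at fork node W7 ∈ conditioning set.
{W7} satisfies the backdoor criterion.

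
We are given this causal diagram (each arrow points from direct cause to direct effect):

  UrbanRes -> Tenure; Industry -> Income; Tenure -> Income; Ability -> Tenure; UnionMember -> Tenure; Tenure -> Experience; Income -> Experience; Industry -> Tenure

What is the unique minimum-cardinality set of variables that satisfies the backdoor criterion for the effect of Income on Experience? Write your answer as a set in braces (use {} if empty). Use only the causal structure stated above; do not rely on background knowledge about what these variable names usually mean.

Variables eligible for adjustment (non-descendants of Income, excluding Income and Experience): {Ability, Industry, Tenure, UnionMember, UrbanRes}.
Backdoor paths from Income to Experience:
  P1: Income <- Industry -> Tenure -> Experience
  P2: Income <- Tenure -> Experience
The empty set is not sufficient: P1 (Income <- Industry -> Tenure -> Experience) has no collider blocking it and no conditioned non-collider, so it is open.
Try {Tenure}:
  P1: blocked at chain node Tenure ∈ conditioning set.
  P2: blocked at fork node Tenure ∈ conditioning set.
{Tenure} contains no descendant of Income and blocks every backdoor path.
No other singleton works — e.g. {Ability} leaves P1 open — so {Tenure} is the unique smallest valid adjustment set.

{Tenure}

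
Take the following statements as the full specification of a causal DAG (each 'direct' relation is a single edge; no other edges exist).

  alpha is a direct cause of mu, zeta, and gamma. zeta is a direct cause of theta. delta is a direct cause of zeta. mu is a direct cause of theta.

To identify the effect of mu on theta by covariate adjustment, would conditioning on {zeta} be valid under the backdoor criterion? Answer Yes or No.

Yes

Backdoor paths from mu to theta (paths whose first edge points into mu):
  P1: mu <- alpha -> zeta -> theta
Condition 1 (no descendant of mu in the set): holds — descendants of mu are {theta}; none are in {zeta}.
Condition 2 (every backdoor path blocked by {zeta}):
  P1: blocked at chain node zeta ∈ conditioning set.
{zeta} satisfies the backdoor criterion.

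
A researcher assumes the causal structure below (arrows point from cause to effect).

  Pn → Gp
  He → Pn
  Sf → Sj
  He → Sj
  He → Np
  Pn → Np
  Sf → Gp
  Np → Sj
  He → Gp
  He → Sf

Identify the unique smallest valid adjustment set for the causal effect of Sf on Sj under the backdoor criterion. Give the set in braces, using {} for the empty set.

Variables eligible for adjustment (non-descendants of Sf, excluding Sf and Sj): {He, Np, Pn}.
Backdoor paths from Sf to Sj:
  P1: Sf <- He -> Pn -> Np -> Sj
  P2: Sf <- He -> Np -> Sj
  P3: Sf <- He -> Gp <- Pn -> Np -> Sj
  P4: Sf <- He -> Sj
The empty set is not sufficient: P1 (Sf <- He -> Pn -> Np -> Sj) has no collider blocking it and no conditioned non-collider, so it is open.
Try {He}:
  P1: blocked at fork node He ∈ conditioning set.
  P2: blocked at fork node He ∈ conditioning set.
  P3: blocked at fork node He ∈ conditioning set.
  P4: blocked at fork node He ∈ conditioning set.
{He} contains no descendant of Sf and blocks every backdoor path.
No other singleton works — e.g. {Pn} leaves P2 open — so {He} is the unique smallest valid adjustment set.

{He}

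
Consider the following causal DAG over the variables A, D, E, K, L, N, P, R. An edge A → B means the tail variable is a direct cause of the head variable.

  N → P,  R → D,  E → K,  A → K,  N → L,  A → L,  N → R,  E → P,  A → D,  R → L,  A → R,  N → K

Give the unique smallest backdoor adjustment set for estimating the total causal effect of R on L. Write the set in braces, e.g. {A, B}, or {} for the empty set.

{A, N}

Variables eligible for adjustment (non-descendants of R, excluding R and L): {A, E, K, N, P}.
Backdoor paths from R to L:
  P1: R <- N -> K <- A -> L
  P2: R <- N -> L
  P3: R <- N -> P <- E -> K <- A -> L
  P4: R <- A -> K <- N -> L
  P5: R <- A -> K <- E -> P <- N -> L
  P6: R <- A -> L
The empty set is not sufficient: P2 (R <- N -> L) has no collider blocking it and no conditioned non-collider, so it is open.
Try {A, N}:
  P1: blocked at fork node N ∈ conditioning set.
  P2: blocked at fork node N ∈ conditioning set.
  P3: blocked at fork node N ∈ conditioning set.
  P4: blocked at fork node A ∈ conditioning set.
  P5: blocked at fork node A ∈ conditioning set.
  P6: blocked at fork node A ∈ conditioning set.
{A, N} contains no descendant of R and blocks every backdoor path.
Every element of {A, N} is needed (dropping A leaves P6 open; dropping N leaves P2 open), so no proper subset is valid.
Among all size-2 subsets of the eligible variables, only {A, N} blocks every backdoor path, so it is the unique smallest valid adjustment set.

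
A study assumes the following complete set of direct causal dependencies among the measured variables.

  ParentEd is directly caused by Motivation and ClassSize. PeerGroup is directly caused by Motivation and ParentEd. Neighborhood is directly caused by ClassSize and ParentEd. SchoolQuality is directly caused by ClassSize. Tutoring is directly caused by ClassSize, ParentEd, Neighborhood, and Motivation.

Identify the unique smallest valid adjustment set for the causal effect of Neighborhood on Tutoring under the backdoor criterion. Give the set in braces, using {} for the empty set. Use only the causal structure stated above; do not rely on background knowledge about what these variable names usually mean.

Variables eligible for adjustment (non-descendants of Neighborhood, excluding Neighborhood and Tutoring): {ClassSize, Motivation, ParentEd, PeerGroup, SchoolQuality}.
Backdoor paths from Neighborhood to Tutoring:
  P1: Neighborhood <- ClassSize -> ParentEd <- Motivation -> Tutoring
  P2: Neighborhood <- ClassSize -> ParentEd -> PeerGroup <- Motivation -> Tutoring
  P3: Neighborhood <- ClassSize -> ParentEd -> Tutoring
  P4: Neighborhood <- ClassSize -> Tutoring
  P5: Neighborhood <- ParentEd <- ClassSize -> Tutoring
  P6: Neighborhood <- ParentEd <- Motivation -> Tutoring
  P7: Neighborhood <- ParentEd -> PeerGroup <- Motivation -> Tutoring
  P8: Neighborhood <- ParentEd -> Tutoring
The empty set is not sufficient: P3 (Neighborhood <- ClassSize -> ParentEd -> Tutoring) has no collider blocking it and no conditioned non-collider, so it is open.
Try {ClassSize, ParentEd}:
  P1: blocked at fork node ClassSize ∈ conditioning set.
  P2: blocked at fork node ClassSize ∈ conditioning set.
  P3: blocked at fork node ClassSize ∈ conditioning set.
  P4: blocked at fork node ClassSize ∈ conditioning set.
  P5: blocked at chain node ParentEd ∈ conditioning set.
  P6: blocked at chain node ParentEd ∈ conditioning set.
  P7: blocked at fork node ParentEd ∈ conditioning set.
  P8: blocked at fork node ParentEd ∈ conditioning set.
{ClassSize, ParentEd} contains no descendant of Neighborhood and blocks every backdoor path.
Every element of {ClassSize, ParentEd} is needed (dropping ClassSize leaves P1 open; dropping ParentEd leaves P6 open), so no proper subset is valid.
Among all size-2 subsets of the eligible variables, only {ClassSize, ParentEd} blocks every backdoor path, so it is the unique smallest valid adjustment set.

{ClassSize, ParentEd}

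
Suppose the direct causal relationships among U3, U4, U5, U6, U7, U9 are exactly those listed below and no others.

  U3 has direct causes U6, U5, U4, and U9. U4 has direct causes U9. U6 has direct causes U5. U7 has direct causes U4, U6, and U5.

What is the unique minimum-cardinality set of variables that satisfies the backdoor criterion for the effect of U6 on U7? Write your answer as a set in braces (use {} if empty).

{U5}

Variables eligible for adjustment (non-descendants of U6, excluding U6 and U7): {U4, U5, U9}.
Backdoor paths from U6 to U7:
  P1: U6 <- U5 -> U7
  P2: U6 <- U5 -> U3 <- U9 -> U4 -> U7
  P3: U6 <- U5 -> U3 <- U4 -> U7
The empty set is not sufficient: P1 (U6 <- U5 -> U7) has no collider blocking it and no conditioned non-collider, so it is open.
Try {U5}:
  P1: blocked at fork node U5 ∈ conditioning set.
  P2: blocked at fork node U5 ∈ conditioning set.
  P3: blocked at fork node U5 ∈ conditioning set.
{U5} contains no descendant of U6 and blocks every backdoor path.
No other singleton works — e.g. {U9} leaves P1 open — so {U5} is the unique smallest valid adjustment set.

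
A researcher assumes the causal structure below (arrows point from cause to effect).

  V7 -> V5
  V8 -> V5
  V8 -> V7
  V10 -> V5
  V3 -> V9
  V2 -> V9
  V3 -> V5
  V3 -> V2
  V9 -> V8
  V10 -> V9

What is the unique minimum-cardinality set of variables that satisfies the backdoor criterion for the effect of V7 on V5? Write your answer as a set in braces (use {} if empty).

{V8}

Variables eligible for adjustment (non-descendants of V7, excluding V7 and V5): {V10, V2, V3, V8, V9}.
Backdoor paths from V7 to V5:
  P1: V7 <- V8 <- V9 <- V3 -> V5
  P2: V7 <- V8 <- V9 <- V2 <- V3 -> V5
  P3: V7 <- V8 <- V9 <- V10 -> V5
  P4: V7 <- V8 -> V5
The empty set is not sufficient: P1 (V7 <- V8 <- V9 <- V3 -> V5) has no collider blocking it and no conditioned non-collider, so it is open.
Try {V8}:
  P1: blocked at chain node V8 ∈ conditioning set.
  P2: blocked at chain node V8 ∈ conditioning set.
  P3: blocked at chain node V8 ∈ conditioning set.
  P4: blocked at fork node V8 ∈ conditioning set.
{V8} contains no descendant of V7 and blocks every backdoor path.
No other singleton works — e.g. {V3} leaves P3 open — so {V8} is the unique smallest valid adjustment set.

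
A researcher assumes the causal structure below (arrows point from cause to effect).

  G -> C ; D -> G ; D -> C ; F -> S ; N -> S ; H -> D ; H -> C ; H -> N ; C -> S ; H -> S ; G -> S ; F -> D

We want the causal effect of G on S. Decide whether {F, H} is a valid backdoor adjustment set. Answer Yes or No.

Backdoor paths from G to S (paths whose first edge points into G):
  P1: G <- D <- F -> S
  P2: G <- D <- H -> N -> S
  P3: G <- D <- H -> C -> S
  P4: G <- D <- H -> S
  P5: G <- D -> C <- H -> N -> S
  P6: G <- D -> C <- H -> S
  P7: G <- D -> C -> S
Condition 1 (no descendant of G in the set): holds — descendants of G are {C, S}; none are in {F, H}.
Condition 2 (every backdoor path blocked by {F, H}):
  P1: blocked at fork node F ∈ conditioning set.
  P2: blocked at fork node H ∈ conditioning set.
  P3: blocked at fork node H ∈ conditioning set.
  P4: blocked at fork node H ∈ conditioning set.
  P5: blocked at collider C (neither it nor any descendant is in the conditioning set).
  P6: blocked at collider C (neither it nor any descendant is in the conditioning set).
  P7: open — no interior node is in the conditioning set.
{F, H} does not satisfy the backdoor criterion.

No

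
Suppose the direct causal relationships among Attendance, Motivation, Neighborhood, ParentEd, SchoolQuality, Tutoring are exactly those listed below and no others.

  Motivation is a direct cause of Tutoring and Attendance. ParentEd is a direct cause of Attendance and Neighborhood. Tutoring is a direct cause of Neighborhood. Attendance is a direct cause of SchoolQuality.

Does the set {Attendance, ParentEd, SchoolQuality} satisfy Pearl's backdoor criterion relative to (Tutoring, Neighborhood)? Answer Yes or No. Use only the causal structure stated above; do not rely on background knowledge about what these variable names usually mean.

Backdoor paths from Tutoring to Neighborhood (paths whose first edge points into Tutoring):
  P1: Tutoring <- Motivation -> Attendance <- ParentEd -> Neighborhood
Condition 1 (no descendant of Tutoring in the set): holds — descendants of Tutoring are {Neighborhood}; none are in {Attendance, ParentEd, SchoolQuality}.
Condition 2 (every backdoor path blocked by {Attendance, ParentEd, SchoolQuality}):
  P1: blocked at fork node ParentEd ∈ conditioning set.
{Attendance, ParentEd, SchoolQuality} satisfies the backdoor criterion.

Yes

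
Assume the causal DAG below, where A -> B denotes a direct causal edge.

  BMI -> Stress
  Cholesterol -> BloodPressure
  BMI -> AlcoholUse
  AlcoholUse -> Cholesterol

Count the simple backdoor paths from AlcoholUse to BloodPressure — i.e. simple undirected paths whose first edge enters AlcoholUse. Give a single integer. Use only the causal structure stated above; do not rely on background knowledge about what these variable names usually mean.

0

A backdoor path from AlcoholUse to BloodPressure is any simple undirected path whose first edge points into AlcoholUse (i.e. leaves AlcoholUse via a parent).
Parents of AlcoholUse: {BMI}.
No simple path from any parent of AlcoholUse reaches BloodPressure without revisiting AlcoholUse, so there are no backdoor paths.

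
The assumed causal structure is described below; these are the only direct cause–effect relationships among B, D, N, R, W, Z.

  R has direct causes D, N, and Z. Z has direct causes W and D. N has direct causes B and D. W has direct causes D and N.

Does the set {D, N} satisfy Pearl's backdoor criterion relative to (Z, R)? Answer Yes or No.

Backdoor paths from Z to R (paths whose first edge points into Z):
  P1: Z <- D -> N -> R
  P2: Z <- D -> W <- N -> R
  P3: Z <- D -> R
  P4: Z <- W <- D -> N -> R
  P5: Z <- W <- D -> R
  P6: Z <- W <- N <- D -> R
  P7: Z <- W <- N -> R
Condition 1 (no descendant of Z in the set): holds — descendants of Z are {R}; none are in {D, N}.
Condition 2 (every backdoor path blocked by {D, N}):
  P1: blocked at fork node D ∈ conditioning set.
  P2: blocked at fork node D ∈ conditioning set.
  P3: blocked at fork node D ∈ conditioning set.
  P4: blocked at fork node D ∈ conditioning set.
  P5: blocked at fork node D ∈ conditioning set.
  P6: blocked at chain node N ∈ conditioning set.
  P7: blocked at fork node N ∈ conditioning set.
{D, N} satisfies the backdoor criterion.

Yes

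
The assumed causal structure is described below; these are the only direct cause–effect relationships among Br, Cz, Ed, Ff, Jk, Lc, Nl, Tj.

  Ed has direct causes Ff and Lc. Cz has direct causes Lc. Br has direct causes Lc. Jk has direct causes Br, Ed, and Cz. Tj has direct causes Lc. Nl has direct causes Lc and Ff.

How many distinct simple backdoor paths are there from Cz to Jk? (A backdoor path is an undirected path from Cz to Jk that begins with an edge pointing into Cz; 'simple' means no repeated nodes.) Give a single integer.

A backdoor path from Cz to Jk is any simple undirected path whose first edge points into Cz (i.e. leaves Cz via a parent).
Parents of Cz: {Lc}.
Enumerating:
  P1: Cz <- Lc -> Br -> Jk
  P2: Cz <- Lc -> Nl <- Ff -> Ed -> Jk
  P3: Cz <- Lc -> Ed -> Jk
That exhausts the simple backdoor paths. Count: 3.

3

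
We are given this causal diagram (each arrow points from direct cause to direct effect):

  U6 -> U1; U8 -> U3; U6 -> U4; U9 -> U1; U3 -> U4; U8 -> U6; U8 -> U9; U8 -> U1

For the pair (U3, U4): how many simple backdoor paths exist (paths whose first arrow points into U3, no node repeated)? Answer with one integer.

A backdoor path from U3 to U4 is any simple undirected path whose first edge points into U3 (i.e. leaves U3 via a parent).
Parents of U3: {U8}.
Enumerating:
  P1: U3 <- U8 -> U9 -> U1 <- U6 -> U4
  P2: U3 <- U8 -> U6 -> U4
  P3: U3 <- U8 -> U1 <- U6 -> U4
That exhausts the simple backdoor paths. Count: 3.

3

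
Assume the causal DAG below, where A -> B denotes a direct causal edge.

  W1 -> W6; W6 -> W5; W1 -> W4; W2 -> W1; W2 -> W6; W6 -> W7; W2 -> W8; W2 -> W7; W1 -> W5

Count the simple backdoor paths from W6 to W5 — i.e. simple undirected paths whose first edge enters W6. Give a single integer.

2

A backdoor path from W6 to W5 is any simple undirected path whose first edge points into W6 (i.e. leaves W6 via a parent).
Parents of W6: {W1, W2}.
Enumerating:
  P1: W6 <- W2 -> W1 -> W5
  P2: W6 <- W1 -> W5
That exhausts the simple backdoor paths. Count: 2.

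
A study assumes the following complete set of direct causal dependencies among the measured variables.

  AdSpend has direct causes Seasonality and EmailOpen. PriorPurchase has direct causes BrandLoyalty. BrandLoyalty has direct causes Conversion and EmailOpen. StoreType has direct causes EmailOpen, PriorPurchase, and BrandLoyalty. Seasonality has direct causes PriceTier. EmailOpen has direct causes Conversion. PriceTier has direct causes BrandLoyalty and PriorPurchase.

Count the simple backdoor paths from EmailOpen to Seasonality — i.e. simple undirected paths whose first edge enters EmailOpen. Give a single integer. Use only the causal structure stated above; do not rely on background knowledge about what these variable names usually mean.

A backdoor path from EmailOpen to Seasonality is any simple undirected path whose first edge points into EmailOpen (i.e. leaves EmailOpen via a parent).
Parents of EmailOpen: {Conversion}.
Enumerating:
  P1: EmailOpen <- Conversion -> BrandLoyalty -> PriorPurchase -> PriceTier -> Seasonality
  P2: EmailOpen <- Conversion -> BrandLoyalty -> StoreType <- PriorPurchase -> PriceTier -> Seasonality
  P3: EmailOpen <- Conversion -> BrandLoyalty -> PriceTier -> Seasonality
That exhausts the simple backdoor paths. Count: 3.

3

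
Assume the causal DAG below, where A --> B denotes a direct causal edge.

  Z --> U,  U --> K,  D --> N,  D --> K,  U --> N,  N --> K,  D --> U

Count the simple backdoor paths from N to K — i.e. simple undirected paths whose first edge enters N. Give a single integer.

A backdoor path from N to K is any simple undirected path whose first edge points into N (i.e. leaves N via a parent).
Parents of N: {D, U}.
Enumerating:
  P1: N <- D -> U -> K
  P2: N <- D -> K
  P3: N <- U <- D -> K
  P4: N <- U -> K
That exhausts the simple backdoor paths. Count: 4.

4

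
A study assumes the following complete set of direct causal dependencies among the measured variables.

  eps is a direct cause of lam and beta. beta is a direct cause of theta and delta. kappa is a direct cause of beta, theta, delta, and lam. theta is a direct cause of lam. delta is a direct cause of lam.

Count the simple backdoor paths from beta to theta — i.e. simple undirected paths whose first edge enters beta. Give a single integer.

6

A backdoor path from beta to theta is any simple undirected path whose first edge points into beta (i.e. leaves beta via a parent).
Parents of beta: {eps, kappa}.
Enumerating:
  P1: beta <- eps -> lam <- kappa -> theta
  P2: beta <- eps -> lam <- delta <- kappa -> theta
  P3: beta <- eps -> lam <- theta
  P4: beta <- kappa -> delta -> lam <- theta
  P5: beta <- kappa -> theta
  P6: beta <- kappa -> lam <- theta
That exhausts the simple backdoor paths. Count: 6.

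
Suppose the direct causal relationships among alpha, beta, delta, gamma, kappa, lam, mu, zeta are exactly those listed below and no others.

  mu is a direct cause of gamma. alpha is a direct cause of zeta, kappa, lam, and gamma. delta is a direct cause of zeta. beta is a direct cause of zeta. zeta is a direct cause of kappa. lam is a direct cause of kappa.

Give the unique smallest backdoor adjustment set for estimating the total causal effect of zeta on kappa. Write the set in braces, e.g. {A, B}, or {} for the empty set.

Variables eligible for adjustment (non-descendants of zeta, excluding zeta and kappa): {alpha, beta, delta, gamma, lam, mu}.
Backdoor paths from zeta to kappa:
  P1: zeta <- alpha -> lam -> kappa
  P2: zeta <- alpha -> kappa
The empty set is not sufficient: P1 (zeta <- alpha -> lam -> kappa) has no collider blocking it and no conditioned non-collider, so it is open.
Try {alpha}:
  P1: blocked at fork node alpha ∈ conditioning set.
  P2: blocked at fork node alpha ∈ conditioning set.
{alpha} contains no descendant of zeta and blocks every backdoor path.
No other singleton works — e.g. {delta} leaves P1 open — so {alpha} is the unique smallest valid adjustment set.

{alpha}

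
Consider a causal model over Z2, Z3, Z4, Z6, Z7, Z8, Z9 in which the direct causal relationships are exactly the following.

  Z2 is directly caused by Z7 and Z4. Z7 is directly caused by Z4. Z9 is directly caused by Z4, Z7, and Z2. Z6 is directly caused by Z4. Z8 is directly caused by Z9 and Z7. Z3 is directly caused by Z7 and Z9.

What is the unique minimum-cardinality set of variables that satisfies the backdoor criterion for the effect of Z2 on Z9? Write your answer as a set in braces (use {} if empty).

{Z4, Z7}

Variables eligible for adjustment (non-descendants of Z2, excluding Z2 and Z9): {Z4, Z6, Z7}.
Backdoor paths from Z2 to Z9:
  P1: Z2 <- Z4 -> Z7 -> Z9
  P2: Z2 <- Z4 -> Z7 -> Z8 <- Z9
  P3: Z2 <- Z4 -> Z7 -> Z3 <- Z9
  P4: Z2 <- Z4 -> Z9
  P5: Z2 <- Z7 <- Z4 -> Z9
  P6: Z2 <- Z7 -> Z9
  P7: Z2 <- Z7 -> Z8 <- Z9
  P8: Z2 <- Z7 -> Z3 <- Z9
The empty set is not sufficient: P1 (Z2 <- Z4 -> Z7 -> Z9) has no collider blocking it and no conditioned non-collider, so it is open.
Try {Z4, Z7}:
  P1: blocked at fork node Z4 ∈ conditioning set.
  P2: blocked at fork node Z4 ∈ conditioning set.
  P3: blocked at fork node Z4 ∈ conditioning set.
  P4: blocked at fork node Z4 ∈ conditioning set.
  P5: blocked at chain node Z7 ∈ conditioning set.
  P6: blocked at fork node Z7 ∈ conditioning set.
  P7: blocked at fork node Z7 ∈ conditioning set.
  P8: blocked at fork node Z7 ∈ conditioning set.
{Z4, Z7} contains no descendant of Z2 and blocks every backdoor path.
Every element of {Z4, Z7} is needed (dropping Z4 leaves P4 open; dropping Z7 leaves P6 open), so no proper subset is valid.
Among all size-2 subsets of the eligible variables, only {Z4, Z7} blocks every backdoor path, so it is the unique smallest valid adjustment set.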